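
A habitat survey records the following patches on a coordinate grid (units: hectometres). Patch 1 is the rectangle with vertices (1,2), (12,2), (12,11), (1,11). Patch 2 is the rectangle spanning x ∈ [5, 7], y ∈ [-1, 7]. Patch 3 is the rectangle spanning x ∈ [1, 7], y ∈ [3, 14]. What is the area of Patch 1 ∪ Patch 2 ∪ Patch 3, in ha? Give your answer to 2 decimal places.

123.00

By inclusion–exclusion:
Individual areas: |Patch 1| = 99, |Patch 2| = 16, |Patch 3| = 66.
|Patch 1∩Patch 2|: x∈[5,7], y∈[2,7] → 2·5 = 10.
|Patch 1∩Patch 3|: x∈[1,7], y∈[3,11] → 6·8 = 48.
|Patch 2∩Patch 3|: x∈[5,7], y∈[3,7] → 2·4 = 8.
|Patch 1∩Patch 2∩Patch 3| = 8.
|Patch 1 ∪ Patch 2 ∪ Patch 3| = 181 − 66 + 8 = 123.00.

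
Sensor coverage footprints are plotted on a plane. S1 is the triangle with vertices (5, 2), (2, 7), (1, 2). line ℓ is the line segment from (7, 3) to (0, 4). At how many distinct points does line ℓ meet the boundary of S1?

The segment meets the boundary at (1.361,3.806), (4.156,3.406).

2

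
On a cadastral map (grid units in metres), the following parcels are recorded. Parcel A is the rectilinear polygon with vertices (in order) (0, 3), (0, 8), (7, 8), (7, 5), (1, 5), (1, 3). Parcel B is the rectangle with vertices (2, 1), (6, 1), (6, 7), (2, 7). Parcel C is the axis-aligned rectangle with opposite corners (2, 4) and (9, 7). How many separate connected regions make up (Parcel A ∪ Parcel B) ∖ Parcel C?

(Parcel A ∪ Parcel B) ∖ Parcel C splits into 2 disjoint pieces (area 13, area 12).

2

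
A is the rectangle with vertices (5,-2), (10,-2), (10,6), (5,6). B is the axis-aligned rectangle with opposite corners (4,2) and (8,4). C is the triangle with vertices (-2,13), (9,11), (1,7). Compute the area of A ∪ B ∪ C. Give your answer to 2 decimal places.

By inclusion–exclusion:
Individual areas: |A| = 40, |B| = 8, |C| = 30.
|A∩B|: x∈[5,8], y∈[2,4] → 3·2 = 6.
|A∩C| = 0.
|B∩C| = 0.
|A∩B∩C| = 0.
|A ∪ B ∪ C| = 78 − 6 + 0 = 72.00.

72.00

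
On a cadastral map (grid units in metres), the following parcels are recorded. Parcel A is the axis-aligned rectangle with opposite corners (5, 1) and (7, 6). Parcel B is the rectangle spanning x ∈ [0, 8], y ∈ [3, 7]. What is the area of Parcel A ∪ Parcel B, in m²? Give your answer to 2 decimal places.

36.00

By inclusion–exclusion:
Individual areas: |Parcel A| = 10, |Parcel B| = 32.
|Parcel A∩Parcel B|: x∈[5,7], y∈[3,6] → 2·3 = 6.
|Parcel A ∪ Parcel B| = 42 − 6 = 36.00.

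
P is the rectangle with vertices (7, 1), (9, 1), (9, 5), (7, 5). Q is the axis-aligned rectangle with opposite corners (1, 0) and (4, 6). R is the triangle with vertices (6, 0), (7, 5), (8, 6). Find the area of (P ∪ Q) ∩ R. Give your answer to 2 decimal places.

The region (P ∪ Q) ∩ R is the polygon with vertices (7.667,5), (7,3), (7,5).
By the shoelace formula its area is 0.67.

0.67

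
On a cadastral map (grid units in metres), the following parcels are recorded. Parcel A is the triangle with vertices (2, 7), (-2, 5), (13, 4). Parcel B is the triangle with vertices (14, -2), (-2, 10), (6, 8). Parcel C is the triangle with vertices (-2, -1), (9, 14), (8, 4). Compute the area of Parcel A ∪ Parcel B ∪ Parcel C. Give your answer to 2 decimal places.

74.22

By inclusion–exclusion:
Individual areas: |Parcel A| = 17, |Parcel B| = 32, |Parcel C| = 47.5.
|Parcel A∩Parcel B| = 6.6972.
|Parcel A∩Parcel C| = 8.0233.
|Parcel B∩Parcel C| = 13.3307.
|Parcel A∩Parcel B∩Parcel C| = 5.7695.
|Parcel A ∪ Parcel B ∪ Parcel C| = 96.5 − 28.0511 + 5.7695 = 74.22.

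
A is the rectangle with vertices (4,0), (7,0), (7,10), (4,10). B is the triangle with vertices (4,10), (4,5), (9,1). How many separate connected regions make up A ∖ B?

A ∖ B splits into 2 disjoint pieces (area 11.4, area 8.1).

2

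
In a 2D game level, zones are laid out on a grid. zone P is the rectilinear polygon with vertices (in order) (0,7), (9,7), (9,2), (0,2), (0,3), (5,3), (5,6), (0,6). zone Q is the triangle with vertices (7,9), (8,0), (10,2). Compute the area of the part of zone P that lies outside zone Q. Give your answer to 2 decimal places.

24.02

|zone P| = 30, |zone P∩zone Q| = 5.9762.
|zone P ∖ zone Q| = |zone P| − |zone P∩zone Q| = 30 − 5.9762 = 24.02.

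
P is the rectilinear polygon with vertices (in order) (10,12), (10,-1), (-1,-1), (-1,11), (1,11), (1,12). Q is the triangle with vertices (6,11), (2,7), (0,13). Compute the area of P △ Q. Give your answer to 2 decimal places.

128.67

|P| = 141, |Q| = 16, |P∩Q| = 14.1667.
|P △ Q| = |P| + |Q| − 2·|P∩Q| = 141 + 16 − 28.3333 = 128.67.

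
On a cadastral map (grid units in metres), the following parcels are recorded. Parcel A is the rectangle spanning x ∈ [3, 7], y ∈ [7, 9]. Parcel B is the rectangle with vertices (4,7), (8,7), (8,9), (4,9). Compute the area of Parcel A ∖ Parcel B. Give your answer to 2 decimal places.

2.00

|Parcel A∩Parcel B|: x∈[4,7], y∈[7,9] → 3·2 = 6.
|Parcel A| = 8.
|Parcel A ∖ Parcel B| = |Parcel A| − |Parcel A∩Parcel B| = 8 − 6 = 2.00.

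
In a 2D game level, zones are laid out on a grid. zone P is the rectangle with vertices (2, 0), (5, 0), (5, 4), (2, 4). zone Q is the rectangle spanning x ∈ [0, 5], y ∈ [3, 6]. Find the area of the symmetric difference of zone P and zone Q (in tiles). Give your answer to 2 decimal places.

|zone P∩zone Q|: x∈[2,5], y∈[3,4] → 3·1 = 3.
|zone P △ zone Q| = |zone P| + |zone Q| − 2·|zone P∩zone Q| = 12 + 15 − 6 = 21.00.

21.00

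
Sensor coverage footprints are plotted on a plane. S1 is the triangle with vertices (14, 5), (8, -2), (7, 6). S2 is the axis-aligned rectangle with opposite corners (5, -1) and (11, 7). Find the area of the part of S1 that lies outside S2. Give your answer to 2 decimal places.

|S1| = 27.5, |S1∩S2| = 21.1161.
|S1 ∖ S2| = |S1| − |S1∩S2| = 27.5 − 21.1161 = 6.38.

6.38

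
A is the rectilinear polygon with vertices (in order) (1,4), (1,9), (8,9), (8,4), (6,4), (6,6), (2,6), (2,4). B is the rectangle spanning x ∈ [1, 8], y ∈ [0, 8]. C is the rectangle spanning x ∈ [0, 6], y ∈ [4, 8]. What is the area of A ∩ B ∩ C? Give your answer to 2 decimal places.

12.00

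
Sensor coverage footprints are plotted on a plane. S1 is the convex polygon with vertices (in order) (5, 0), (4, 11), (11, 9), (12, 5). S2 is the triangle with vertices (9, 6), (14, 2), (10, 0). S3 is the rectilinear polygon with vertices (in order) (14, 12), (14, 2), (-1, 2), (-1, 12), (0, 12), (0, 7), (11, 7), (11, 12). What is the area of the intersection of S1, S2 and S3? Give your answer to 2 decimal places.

The intersection is the polygon with vertices (9,6), (11.075,4.34), (9.468,3.192).
By the shoelace formula its area is 2.53.

2.53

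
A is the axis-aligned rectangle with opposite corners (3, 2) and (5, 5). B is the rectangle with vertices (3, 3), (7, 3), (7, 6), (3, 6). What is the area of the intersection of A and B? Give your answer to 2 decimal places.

|A∩B|: x∈[3,5], y∈[3,5] → 2·2 = 4.

4.00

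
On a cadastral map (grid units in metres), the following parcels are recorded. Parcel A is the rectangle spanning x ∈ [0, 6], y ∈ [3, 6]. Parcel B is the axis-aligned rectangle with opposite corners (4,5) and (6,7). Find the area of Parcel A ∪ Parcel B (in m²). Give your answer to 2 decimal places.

By inclusion–exclusion:
Individual areas: |Parcel A| = 18, |Parcel B| = 4.
|Parcel A∩Parcel B|: x∈[4,6], y∈[5,6] → 2·1 = 2.
|Parcel A ∪ Parcel B| = 22 − 2 = 20.00.

20.00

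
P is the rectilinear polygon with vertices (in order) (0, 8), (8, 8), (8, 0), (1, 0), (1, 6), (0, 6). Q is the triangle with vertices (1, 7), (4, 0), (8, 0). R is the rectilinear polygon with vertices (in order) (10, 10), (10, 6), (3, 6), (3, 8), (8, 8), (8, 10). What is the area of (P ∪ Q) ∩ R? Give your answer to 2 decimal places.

The region (P ∪ Q) ∩ R is the polygon with vertices (8,6), (3,6), (3,8), (8,8).
By the shoelace formula its area is 10.00.

10.00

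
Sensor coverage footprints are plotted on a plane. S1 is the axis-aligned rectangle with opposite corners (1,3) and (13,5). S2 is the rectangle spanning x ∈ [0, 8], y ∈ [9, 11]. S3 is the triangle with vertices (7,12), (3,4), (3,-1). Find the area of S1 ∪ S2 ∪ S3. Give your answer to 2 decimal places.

46.40

By inclusion–exclusion:
Individual areas: |S1| = 24, |S2| = 16, |S3| = 10.
|S1∩S2| = 0 (no overlap).
|S1∩S3| = 2.8269.
|S2∩S3| = 0.7692.
|S1∩S2∩S3| = 0.
|S1 ∪ S2 ∪ S3| = 50 − 3.5962 + 0 = 46.40.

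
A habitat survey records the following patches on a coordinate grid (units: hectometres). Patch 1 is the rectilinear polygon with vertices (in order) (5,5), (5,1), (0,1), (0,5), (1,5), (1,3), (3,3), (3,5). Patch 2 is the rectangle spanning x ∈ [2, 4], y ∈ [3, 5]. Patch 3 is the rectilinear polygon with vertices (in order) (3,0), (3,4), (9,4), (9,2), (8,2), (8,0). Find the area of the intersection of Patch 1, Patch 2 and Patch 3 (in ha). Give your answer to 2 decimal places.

1.00

The intersection is the polygon with vertices (4,3), (3,3), (3,4), (4,4).
By the shoelace formula its area is 1.00.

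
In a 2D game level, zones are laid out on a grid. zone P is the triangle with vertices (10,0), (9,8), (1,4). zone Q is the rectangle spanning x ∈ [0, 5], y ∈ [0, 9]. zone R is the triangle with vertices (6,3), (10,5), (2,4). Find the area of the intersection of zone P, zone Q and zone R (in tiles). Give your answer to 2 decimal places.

The intersection is the polygon with vertices (5,3.25), (2,4), (5,4.375).
By the shoelace formula its area is 1.69.

1.69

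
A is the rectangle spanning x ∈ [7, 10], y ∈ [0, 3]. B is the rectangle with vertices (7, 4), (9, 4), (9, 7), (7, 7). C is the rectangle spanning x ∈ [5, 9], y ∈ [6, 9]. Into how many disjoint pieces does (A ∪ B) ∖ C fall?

(A ∪ B) ∖ C splits into 2 disjoint pieces (area 9, area 4).

2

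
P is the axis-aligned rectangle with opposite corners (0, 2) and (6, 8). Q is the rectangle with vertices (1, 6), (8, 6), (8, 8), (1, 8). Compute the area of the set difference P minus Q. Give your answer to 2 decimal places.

|P∩Q|: x∈[1,6], y∈[6,8] → 5·2 = 10.
|P| = 36.
|P ∖ Q| = |P| − |P∩Q| = 36 − 10 = 26.00.

26.00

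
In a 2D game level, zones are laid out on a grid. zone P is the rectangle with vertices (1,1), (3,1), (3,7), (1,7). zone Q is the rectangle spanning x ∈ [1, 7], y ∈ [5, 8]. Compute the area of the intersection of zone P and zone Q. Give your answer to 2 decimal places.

|zone P∩zone Q|: x∈[1,3], y∈[5,7] → 2·2 = 4.

4.00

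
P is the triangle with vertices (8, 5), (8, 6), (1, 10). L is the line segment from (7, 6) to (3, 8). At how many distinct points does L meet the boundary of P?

The segment meets the boundary at (5.667,6.667).

1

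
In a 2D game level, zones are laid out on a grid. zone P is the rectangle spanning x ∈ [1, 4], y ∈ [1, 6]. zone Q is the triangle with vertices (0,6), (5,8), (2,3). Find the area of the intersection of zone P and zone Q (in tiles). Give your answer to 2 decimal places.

The intersection is the polygon with vertices (1,6), (3.8,6), (2,3), (1,4.5).
By the shoelace formula its area is 4.95.

4.95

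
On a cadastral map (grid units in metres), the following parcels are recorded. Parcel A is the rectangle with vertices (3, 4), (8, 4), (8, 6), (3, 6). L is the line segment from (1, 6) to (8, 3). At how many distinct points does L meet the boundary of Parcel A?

The segment meets the boundary at (5.667,4), (3,5.143).

2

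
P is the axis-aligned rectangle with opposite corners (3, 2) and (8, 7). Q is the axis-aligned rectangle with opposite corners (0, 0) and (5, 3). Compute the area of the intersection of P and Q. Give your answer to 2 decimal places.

2.00

|P∩Q|: x∈[3,5], y∈[2,3] → 2·1 = 2.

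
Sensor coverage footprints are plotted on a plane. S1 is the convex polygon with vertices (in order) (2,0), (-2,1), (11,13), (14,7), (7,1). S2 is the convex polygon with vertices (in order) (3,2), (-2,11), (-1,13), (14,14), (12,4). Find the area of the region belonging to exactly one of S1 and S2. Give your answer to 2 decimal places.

|S1| = 88.5, |S2| = 137, |S1∩S2| = 63.8603.
|S1 △ S2| = |S1| + |S2| − 2·|S1∩S2| = 88.5 + 137 − 127.7206 = 97.78.

97.78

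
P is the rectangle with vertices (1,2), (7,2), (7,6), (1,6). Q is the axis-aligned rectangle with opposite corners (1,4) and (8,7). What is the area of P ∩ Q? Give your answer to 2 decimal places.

|P∩Q|: x∈[1,7], y∈[4,6] → 6·2 = 12.

12.00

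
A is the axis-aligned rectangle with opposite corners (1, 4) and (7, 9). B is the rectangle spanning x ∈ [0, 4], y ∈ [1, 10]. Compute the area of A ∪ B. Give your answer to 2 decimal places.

51.00

By inclusion–exclusion:
Individual areas: |A| = 30, |B| = 36.
|A∩B|: x∈[1,4], y∈[4,9] → 3·5 = 15.
|A ∪ B| = 66 − 15 = 51.00.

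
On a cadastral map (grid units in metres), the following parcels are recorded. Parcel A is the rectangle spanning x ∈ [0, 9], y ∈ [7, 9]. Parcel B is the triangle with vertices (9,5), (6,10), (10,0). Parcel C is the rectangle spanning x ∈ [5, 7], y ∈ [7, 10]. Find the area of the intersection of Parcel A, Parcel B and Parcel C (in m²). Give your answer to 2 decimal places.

0.32

The intersection is the polygon with vertices (7,8.333), (7,7.5), (6.4,9), (6.6,9).
By the shoelace formula its area is 0.32.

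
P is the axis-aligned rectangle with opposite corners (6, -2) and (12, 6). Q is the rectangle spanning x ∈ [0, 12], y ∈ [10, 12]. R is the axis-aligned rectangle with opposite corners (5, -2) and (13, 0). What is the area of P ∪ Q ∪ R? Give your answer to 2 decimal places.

By inclusion–exclusion:
Individual areas: |P| = 48, |Q| = 24, |R| = 16.
|P∩Q| = 0 (no overlap).
|P∩R|: x∈[6,12], y∈[-2,0] → 6·2 = 12.
|Q∩R| = 0 (no overlap).
|P∩Q∩R| = 0.
|P ∪ Q ∪ R| = 88 − 12 + 0 = 76.00.

76.00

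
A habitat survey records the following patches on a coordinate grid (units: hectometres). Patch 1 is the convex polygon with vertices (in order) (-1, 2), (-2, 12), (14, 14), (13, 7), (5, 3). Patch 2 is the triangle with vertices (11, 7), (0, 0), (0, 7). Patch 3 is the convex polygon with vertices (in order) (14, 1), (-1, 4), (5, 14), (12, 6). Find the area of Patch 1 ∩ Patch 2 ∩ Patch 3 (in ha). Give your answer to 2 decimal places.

29.33

The intersection is the polygon with vertices (0,5.667), (0.8,7), (11,7), (4.613,2.936), (4.455,2.909), (0,3.8).
By the shoelace formula its area is 29.33.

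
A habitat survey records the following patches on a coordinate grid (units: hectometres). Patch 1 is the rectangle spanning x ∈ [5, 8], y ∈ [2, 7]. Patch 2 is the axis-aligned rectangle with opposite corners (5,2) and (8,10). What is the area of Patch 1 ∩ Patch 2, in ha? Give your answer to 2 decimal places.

|Patch 1∩Patch 2|: x∈[5,8], y∈[2,7] → 3·5 = 15.

15.00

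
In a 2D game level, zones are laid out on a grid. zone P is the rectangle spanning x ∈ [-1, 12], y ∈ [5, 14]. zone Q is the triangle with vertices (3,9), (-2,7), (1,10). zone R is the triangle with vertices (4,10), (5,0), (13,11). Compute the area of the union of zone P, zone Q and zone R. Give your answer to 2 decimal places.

By inclusion–exclusion:
Individual areas: |zone P| = 117, |zone Q| = 4.5, |zone R| = 45.5.
|zone P∩zone Q| = 4.2.
|zone P∩zone R| = 34.5271.
|zone Q∩zone R| = 0.
|zone P∩zone Q∩zone R| = 0.
|zone P ∪ zone Q ∪ zone R| = 167 − 38.7271 + 0 = 128.27.

128.27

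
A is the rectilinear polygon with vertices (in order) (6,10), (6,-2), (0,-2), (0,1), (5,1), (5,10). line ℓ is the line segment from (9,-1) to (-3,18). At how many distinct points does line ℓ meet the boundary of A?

2

The segment meets the boundary at (5,5.333), (6,3.75).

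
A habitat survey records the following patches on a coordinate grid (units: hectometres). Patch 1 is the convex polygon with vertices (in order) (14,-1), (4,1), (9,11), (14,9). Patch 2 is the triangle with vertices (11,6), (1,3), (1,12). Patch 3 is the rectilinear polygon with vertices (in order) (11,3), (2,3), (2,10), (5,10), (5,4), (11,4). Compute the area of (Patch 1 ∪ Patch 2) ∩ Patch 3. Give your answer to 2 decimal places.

24.37

|Patch 1 ∪ Patch 2| = 116.7534.
|(Patch 1 ∪ Patch 2) ∩ Patch 3| = 24.37.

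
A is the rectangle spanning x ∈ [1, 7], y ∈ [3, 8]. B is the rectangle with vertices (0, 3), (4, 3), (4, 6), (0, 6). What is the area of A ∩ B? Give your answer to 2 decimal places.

|A∩B|: x∈[1,4], y∈[3,6] → 3·3 = 9.

9.00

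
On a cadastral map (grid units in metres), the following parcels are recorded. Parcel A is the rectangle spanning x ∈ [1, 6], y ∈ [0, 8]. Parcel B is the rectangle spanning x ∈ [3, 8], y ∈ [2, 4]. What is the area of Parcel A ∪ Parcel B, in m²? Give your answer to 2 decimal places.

44.00

By inclusion–exclusion:
Individual areas: |Parcel A| = 40, |Parcel B| = 10.
|Parcel A∩Parcel B|: x∈[3,6], y∈[2,4] → 3·2 = 6.
|Parcel A ∪ Parcel B| = 50 − 6 = 44.00.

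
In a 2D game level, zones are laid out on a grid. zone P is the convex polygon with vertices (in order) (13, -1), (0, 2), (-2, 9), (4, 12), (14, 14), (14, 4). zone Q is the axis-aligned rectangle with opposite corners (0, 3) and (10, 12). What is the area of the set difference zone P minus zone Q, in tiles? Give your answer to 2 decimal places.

|zone P| = 174, |zone P∩zone Q| = 86.
|zone P ∖ zone Q| = |zone P| − |zone P∩zone Q| = 174 − 86 = 88.00.

88.00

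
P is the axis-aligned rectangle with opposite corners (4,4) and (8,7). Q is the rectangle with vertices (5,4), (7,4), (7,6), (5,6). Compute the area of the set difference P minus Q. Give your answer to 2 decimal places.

8.00

|P∩Q|: x∈[5,7], y∈[4,6] → 2·2 = 4.
|P| = 12.
|P ∖ Q| = |P| − |P∩Q| = 12 − 4 = 8.00.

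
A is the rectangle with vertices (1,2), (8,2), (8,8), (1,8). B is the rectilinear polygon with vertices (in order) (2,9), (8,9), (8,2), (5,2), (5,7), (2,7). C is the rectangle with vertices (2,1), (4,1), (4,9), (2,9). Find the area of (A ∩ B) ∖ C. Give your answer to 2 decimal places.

|A ∩ B| = 21.
|(A ∩ B) ∩ C| = 2.
|(A ∩ B) ∖ C| = 21 − 2 = 19.00.

19.00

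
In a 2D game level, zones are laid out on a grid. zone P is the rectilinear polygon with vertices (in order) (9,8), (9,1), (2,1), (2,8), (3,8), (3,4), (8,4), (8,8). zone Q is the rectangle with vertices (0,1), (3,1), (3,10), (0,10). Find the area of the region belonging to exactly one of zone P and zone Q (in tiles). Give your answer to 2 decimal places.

|zone P| = 29, |zone Q| = 27, |zone P∩zone Q| = 7.
|zone P △ zone Q| = |zone P| + |zone Q| − 2·|zone P∩zone Q| = 29 + 27 − 14 = 42.00.

42.00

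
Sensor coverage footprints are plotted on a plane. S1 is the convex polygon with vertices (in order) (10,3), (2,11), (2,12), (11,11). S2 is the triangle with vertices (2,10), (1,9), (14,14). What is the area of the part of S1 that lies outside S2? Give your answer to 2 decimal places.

|S1| = 40.5, |S1∩S2| = 1.8319.
|S1 ∖ S2| = |S1| − |S1∩S2| = 40.5 − 1.8319 = 38.67.

38.67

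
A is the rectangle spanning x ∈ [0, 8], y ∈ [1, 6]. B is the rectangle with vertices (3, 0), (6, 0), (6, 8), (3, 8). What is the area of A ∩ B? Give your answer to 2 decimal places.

15.00

|A∩B|: x∈[3,6], y∈[1,6] → 3·5 = 15.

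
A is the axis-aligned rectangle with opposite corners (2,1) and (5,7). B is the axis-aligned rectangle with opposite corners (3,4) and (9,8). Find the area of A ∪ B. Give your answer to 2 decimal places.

By inclusion–exclusion:
Individual areas: |A| = 18, |B| = 24.
|A∩B|: x∈[3,5], y∈[4,7] → 2·3 = 6.
|A ∪ B| = 42 − 6 = 36.00.

36.00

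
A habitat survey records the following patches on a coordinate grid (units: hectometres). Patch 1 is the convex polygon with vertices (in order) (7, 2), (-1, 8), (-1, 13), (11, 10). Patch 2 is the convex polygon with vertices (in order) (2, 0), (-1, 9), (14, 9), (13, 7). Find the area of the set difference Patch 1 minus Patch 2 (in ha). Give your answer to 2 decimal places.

30.99

|Patch 1| = 74, |Patch 1∩Patch 2| = 43.0119.
|Patch 1 ∖ Patch 2| = |Patch 1| − |Patch 1∩Patch 2| = 74 − 43.0119 = 30.99.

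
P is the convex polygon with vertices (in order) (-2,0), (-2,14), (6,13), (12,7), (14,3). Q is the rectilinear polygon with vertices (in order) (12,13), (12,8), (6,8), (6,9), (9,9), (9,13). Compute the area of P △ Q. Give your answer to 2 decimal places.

|P| = 154, |Q| = 18, |P∩Q| = 5.
|P △ Q| = |P| + |Q| − 2·|P∩Q| = 154 + 18 − 10 = 162.00.

162.00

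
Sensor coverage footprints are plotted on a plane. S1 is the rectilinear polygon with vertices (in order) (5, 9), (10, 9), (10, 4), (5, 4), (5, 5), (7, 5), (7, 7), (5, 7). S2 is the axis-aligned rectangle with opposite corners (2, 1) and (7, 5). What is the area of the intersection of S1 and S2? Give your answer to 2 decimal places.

The intersection is the polygon with vertices (5,4), (5,5), (7,5), (7,4).
By the shoelace formula its area is 2.00.

2.00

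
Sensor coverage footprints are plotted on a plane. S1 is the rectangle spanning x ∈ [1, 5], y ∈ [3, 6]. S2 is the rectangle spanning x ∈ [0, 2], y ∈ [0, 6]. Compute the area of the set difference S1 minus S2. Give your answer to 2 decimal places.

|S1∩S2|: x∈[1,2], y∈[3,6] → 1·3 = 3.
|S1| = 12.
|S1 ∖ S2| = |S1| − |S1∩S2| = 12 − 3 = 9.00.

9.00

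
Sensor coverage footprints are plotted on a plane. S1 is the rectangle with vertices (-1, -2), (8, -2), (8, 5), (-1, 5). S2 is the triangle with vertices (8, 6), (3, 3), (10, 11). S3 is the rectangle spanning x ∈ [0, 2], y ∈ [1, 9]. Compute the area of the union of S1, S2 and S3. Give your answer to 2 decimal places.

78.92

By inclusion–exclusion:
Individual areas: |S1| = 63, |S2| = 9.5, |S3| = 16.
|S1∩S2| = 1.5833.
|S1∩S3|: x∈[0,2], y∈[1,5] → 2·4 = 8.
|S2∩S3| = 0.
|S1∩S2∩S3| = 0.
|S1 ∪ S2 ∪ S3| = 88.5 − 9.5833 + 0 = 78.92.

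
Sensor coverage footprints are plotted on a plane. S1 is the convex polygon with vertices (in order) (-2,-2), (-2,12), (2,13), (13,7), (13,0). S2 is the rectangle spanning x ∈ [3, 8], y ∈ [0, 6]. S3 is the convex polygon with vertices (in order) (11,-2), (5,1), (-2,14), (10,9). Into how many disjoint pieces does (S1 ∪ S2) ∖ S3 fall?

3

(S1 ∪ S2) ∖ S3 splits into 3 disjoint pieces (area 65.6561, area 2.0588, area 20.0926).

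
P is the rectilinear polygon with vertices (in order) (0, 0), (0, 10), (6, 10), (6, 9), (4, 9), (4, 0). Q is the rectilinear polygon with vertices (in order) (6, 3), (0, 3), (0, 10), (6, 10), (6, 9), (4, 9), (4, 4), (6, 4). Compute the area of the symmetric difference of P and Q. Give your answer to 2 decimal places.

|P| = 42, |Q| = 32, |P∩Q| = 30.
|P △ Q| = |P| + |Q| − 2·|P∩Q| = 42 + 32 − 60 = 14.00.

14.00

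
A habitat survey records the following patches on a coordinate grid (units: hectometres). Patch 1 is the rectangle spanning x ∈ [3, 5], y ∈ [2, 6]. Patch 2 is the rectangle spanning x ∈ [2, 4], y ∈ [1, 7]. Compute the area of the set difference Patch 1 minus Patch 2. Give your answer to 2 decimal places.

|Patch 1∩Patch 2|: x∈[3,4], y∈[2,6] → 1·4 = 4.
|Patch 1| = 8.
|Patch 1 ∖ Patch 2| = |Patch 1| − |Patch 1∩Patch 2| = 8 − 4 = 4.00.

4.00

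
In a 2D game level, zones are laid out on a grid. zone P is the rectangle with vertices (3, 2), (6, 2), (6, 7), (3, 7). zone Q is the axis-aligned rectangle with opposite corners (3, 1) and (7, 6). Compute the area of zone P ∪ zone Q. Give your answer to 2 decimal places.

By inclusion–exclusion:
Individual areas: |zone P| = 15, |zone Q| = 20.
|zone P∩zone Q|: x∈[3,6], y∈[2,6] → 3·4 = 12.
|zone P ∪ zone Q| = 35 − 12 = 23.00.

23.00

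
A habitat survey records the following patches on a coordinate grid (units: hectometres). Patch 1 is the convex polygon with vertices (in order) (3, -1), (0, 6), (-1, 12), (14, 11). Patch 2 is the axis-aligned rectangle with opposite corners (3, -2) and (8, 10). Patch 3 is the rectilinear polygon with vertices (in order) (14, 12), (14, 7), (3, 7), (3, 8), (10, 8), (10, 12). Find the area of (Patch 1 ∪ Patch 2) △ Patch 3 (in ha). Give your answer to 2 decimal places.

|Patch 1 ∪ Patch 2| = 119.6364.
|(Patch 1 ∪ Patch 2) ∩ Patch 3| = 16.2.
|(Patch 1 ∪ Patch 2) △ Patch 3| = 119.6364 + 27 − 32.4 = 114.24.

114.24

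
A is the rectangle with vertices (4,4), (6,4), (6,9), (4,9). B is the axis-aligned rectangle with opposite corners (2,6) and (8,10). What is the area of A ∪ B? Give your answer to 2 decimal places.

By inclusion–exclusion:
Individual areas: |A| = 10, |B| = 24.
|A∩B|: x∈[4,6], y∈[6,9] → 2·3 = 6.
|A ∪ B| = 34 − 6 = 28.00.

28.00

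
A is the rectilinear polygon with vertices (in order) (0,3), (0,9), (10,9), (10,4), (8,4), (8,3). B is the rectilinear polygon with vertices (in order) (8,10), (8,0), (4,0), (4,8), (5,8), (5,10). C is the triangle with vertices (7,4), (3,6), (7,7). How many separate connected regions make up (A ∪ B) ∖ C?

(A ∪ B) ∖ C is a single connected region.

1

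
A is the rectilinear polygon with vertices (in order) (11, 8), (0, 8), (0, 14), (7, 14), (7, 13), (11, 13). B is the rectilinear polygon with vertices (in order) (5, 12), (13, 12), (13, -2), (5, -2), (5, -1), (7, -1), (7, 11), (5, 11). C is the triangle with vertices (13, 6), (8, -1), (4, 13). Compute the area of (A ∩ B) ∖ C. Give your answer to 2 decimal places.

12.50

|A ∩ B| = 18.
|(A ∩ B) ∩ C| = 5.5.
|(A ∩ B) ∖ C| = 18 − 5.5 = 12.50.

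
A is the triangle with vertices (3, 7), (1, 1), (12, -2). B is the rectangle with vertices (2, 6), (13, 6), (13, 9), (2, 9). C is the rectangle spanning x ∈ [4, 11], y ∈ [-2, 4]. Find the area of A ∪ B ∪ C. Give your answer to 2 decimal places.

89.42

By inclusion–exclusion:
Individual areas: |A| = 36, |B| = 33, |C| = 42.
|A∩B| = 0.6667.
|A∩C| = 20.9091.
|B∩C| = 0 (no overlap).
|A∩B∩C| = 0.
|A ∪ B ∪ C| = 111 − 21.5758 + 0 = 89.42.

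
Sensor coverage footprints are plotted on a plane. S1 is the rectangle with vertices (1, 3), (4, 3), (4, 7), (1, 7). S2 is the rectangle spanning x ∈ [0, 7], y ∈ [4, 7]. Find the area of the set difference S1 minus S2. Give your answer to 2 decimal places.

|S1∩S2|: x∈[1,4], y∈[4,7] → 3·3 = 9.
|S1| = 12.
|S1 ∖ S2| = |S1| − |S1∩S2| = 12 − 9 = 3.00.

3.00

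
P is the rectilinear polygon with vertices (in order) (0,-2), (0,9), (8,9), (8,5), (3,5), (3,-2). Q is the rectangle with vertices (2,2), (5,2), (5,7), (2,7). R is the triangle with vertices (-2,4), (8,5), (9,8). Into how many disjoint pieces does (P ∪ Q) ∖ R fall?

(P ∪ Q) ∖ R splits into 2 disjoint pieces (area 22.5455, area 24.25).

2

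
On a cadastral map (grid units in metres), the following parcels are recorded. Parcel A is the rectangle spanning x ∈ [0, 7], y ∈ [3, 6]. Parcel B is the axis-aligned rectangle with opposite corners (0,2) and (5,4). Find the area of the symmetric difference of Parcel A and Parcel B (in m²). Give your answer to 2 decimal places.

21.00

|Parcel A∩Parcel B|: x∈[0,5], y∈[3,4] → 5·1 = 5.
|Parcel A △ Parcel B| = |Parcel A| + |Parcel B| − 2·|Parcel A∩Parcel B| = 21 + 10 − 10 = 21.00.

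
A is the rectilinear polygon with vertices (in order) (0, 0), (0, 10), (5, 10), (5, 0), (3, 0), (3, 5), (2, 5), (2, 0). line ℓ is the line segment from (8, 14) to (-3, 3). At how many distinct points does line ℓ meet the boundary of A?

The segment meets the boundary at (0,6), (4,10).

2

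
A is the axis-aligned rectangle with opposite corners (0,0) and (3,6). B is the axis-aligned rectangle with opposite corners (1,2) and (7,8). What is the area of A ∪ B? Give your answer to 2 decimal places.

By inclusion–exclusion:
Individual areas: |A| = 18, |B| = 36.
|A∩B|: x∈[1,3], y∈[2,6] → 2·4 = 8.
|A ∪ B| = 54 − 8 = 46.00.

46.00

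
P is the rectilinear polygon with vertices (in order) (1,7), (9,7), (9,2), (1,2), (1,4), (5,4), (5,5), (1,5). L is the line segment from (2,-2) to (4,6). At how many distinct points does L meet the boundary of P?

3

The segment meets the boundary at (3.5,4), (3,2), (3.75,5).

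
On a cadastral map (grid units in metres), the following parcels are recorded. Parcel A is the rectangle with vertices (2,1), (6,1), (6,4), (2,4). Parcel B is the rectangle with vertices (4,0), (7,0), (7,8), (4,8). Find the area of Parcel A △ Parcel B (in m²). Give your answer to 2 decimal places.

|Parcel A∩Parcel B|: x∈[4,6], y∈[1,4] → 2·3 = 6.
|Parcel A △ Parcel B| = |Parcel A| + |Parcel B| − 2·|Parcel A∩Parcel B| = 12 + 24 − 12 = 24.00.

24.00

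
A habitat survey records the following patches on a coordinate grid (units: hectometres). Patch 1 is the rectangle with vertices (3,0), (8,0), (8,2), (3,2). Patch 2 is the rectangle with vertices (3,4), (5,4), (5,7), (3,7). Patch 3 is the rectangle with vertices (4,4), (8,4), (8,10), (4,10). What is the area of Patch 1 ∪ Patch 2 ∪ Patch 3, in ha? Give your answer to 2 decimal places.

37.00

By inclusion–exclusion:
Individual areas: |Patch 1| = 10, |Patch 2| = 6, |Patch 3| = 24.
|Patch 1∩Patch 2| = 0 (no overlap).
|Patch 1∩Patch 3| = 0 (no overlap).
|Patch 2∩Patch 3|: x∈[4,5], y∈[4,7] → 1·3 = 3.
|Patch 1∩Patch 2∩Patch 3| = 0.
|Patch 1 ∪ Patch 2 ∪ Patch 3| = 40 − 3 + 0 = 37.00.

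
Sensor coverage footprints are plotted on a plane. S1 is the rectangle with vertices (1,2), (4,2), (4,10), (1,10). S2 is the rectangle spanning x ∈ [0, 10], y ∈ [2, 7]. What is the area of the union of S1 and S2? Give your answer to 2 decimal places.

59.00

By inclusion–exclusion:
Individual areas: |S1| = 24, |S2| = 50.
|S1∩S2|: x∈[1,4], y∈[2,7] → 3·5 = 15.
|S1 ∪ S2| = 74 − 15 = 59.00.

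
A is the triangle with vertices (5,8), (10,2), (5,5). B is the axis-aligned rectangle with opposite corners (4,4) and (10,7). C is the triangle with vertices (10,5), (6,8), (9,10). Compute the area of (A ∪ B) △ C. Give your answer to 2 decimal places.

|A ∪ B| = 20.0833.
|(A ∪ B) ∩ C| = 2.2667.
|(A ∪ B) △ C| = 20.0833 + 8.5 − 4.5333 = 24.05.

24.05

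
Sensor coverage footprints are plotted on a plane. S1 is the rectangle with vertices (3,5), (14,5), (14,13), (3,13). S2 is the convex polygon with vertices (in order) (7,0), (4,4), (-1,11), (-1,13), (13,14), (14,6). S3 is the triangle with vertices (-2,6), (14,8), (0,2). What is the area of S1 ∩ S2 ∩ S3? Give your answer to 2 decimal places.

14.87

The intersection is the polygon with vertices (13.763,7.898), (7,5), (3.286,5), (3,5.4), (3,6.625), (13.754,7.969).
By the shoelace formula its area is 14.87.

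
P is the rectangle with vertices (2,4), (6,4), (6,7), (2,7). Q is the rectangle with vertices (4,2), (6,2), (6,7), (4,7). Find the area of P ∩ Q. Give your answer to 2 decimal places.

|P∩Q|: x∈[4,6], y∈[4,7] → 2·3 = 6.

6.00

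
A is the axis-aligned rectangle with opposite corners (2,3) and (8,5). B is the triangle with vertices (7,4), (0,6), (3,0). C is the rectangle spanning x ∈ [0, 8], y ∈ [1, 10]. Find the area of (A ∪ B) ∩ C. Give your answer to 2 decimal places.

The region (A ∪ B) ∩ C is the polygon with vertices (8,3), (6,3), (4,1), (2.5,1), (0,6), (3.5,5), (8,5).
By the shoelace formula its area is 21.50.

21.50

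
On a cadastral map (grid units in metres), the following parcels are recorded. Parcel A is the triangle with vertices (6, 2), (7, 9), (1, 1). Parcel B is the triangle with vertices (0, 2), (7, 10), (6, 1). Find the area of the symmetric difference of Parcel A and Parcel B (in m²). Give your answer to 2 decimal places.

|Parcel A| = 17, |Parcel B| = 27.5, |Parcel A∩Parcel B| = 16.0997.
|Parcel A △ Parcel B| = |Parcel A| + |Parcel B| − 2·|Parcel A∩Parcel B| = 17 + 27.5 − 32.1995 = 12.30.

12.30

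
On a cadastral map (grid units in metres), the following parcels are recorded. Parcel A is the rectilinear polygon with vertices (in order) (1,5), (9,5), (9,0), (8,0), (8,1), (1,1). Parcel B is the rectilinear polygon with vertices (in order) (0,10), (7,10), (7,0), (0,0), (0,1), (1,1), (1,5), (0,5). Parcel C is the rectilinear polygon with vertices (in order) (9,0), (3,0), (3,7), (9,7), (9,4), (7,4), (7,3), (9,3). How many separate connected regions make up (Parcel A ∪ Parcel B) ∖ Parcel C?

2

(Parcel A ∪ Parcel B) ∖ Parcel C splits into 2 disjoint pieces (area 2, area 38).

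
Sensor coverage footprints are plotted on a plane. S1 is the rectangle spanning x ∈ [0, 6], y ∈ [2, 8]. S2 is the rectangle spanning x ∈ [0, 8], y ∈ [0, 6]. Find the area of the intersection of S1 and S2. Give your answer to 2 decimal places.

24.00

|S1∩S2|: x∈[0,6], y∈[2,6] → 6·4 = 24.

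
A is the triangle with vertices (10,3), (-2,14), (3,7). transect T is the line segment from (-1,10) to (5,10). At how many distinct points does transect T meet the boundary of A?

The segment meets the boundary at (2.364,10), (0.857,10).

2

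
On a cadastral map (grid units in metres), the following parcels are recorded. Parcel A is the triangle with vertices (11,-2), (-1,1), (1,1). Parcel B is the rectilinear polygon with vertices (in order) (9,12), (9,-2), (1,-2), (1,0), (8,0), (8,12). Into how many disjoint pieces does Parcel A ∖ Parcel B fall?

2

Parcel A ∖ Parcel B splits into 2 disjoint pieces (area 0.1, area 1.6667).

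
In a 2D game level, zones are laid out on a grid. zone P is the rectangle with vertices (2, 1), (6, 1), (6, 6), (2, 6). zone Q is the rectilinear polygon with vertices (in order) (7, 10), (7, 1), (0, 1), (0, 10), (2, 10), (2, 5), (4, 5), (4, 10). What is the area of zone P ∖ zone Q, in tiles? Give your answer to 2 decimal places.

|zone P| = 20, |zone P∩zone Q| = 18.
|zone P ∖ zone Q| = |zone P| − |zone P∩zone Q| = 20 − 18 = 2.00.

2.00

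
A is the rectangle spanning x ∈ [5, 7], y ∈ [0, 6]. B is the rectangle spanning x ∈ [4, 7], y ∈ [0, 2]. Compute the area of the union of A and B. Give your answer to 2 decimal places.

14.00

By inclusion–exclusion:
Individual areas: |A| = 12, |B| = 6.
|A∩B|: x∈[5,7], y∈[0,2] → 2·2 = 4.
|A ∪ B| = 18 − 4 = 14.00.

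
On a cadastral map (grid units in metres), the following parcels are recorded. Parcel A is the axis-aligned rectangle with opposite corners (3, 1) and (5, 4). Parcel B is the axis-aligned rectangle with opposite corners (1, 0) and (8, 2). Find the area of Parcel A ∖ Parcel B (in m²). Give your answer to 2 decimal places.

|Parcel A∩Parcel B|: x∈[3,5], y∈[1,2] → 2·1 = 2.
|Parcel A| = 6.
|Parcel A ∖ Parcel B| = |Parcel A| − |Parcel A∩Parcel B| = 6 − 2 = 4.00.

4.00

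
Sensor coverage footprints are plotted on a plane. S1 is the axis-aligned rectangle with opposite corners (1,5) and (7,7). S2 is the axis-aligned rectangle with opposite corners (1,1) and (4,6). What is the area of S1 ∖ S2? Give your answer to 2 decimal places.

|S1∩S2|: x∈[1,4], y∈[5,6] → 3·1 = 3.
|S1| = 12.
|S1 ∖ S2| = |S1| − |S1∩S2| = 12 − 3 = 9.00.

9.00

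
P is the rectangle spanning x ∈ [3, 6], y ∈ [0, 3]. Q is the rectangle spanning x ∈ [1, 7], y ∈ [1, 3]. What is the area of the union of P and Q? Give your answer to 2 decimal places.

By inclusion–exclusion:
Individual areas: |P| = 9, |Q| = 12.
|P∩Q|: x∈[3,6], y∈[1,3] → 3·2 = 6.
|P ∪ Q| = 21 − 6 = 15.00.

15.00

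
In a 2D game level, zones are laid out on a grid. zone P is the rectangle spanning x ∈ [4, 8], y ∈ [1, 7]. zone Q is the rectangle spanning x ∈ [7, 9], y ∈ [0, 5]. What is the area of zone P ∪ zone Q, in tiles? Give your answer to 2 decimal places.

By inclusion–exclusion:
Individual areas: |zone P| = 24, |zone Q| = 10.
|zone P∩zone Q|: x∈[7,8], y∈[1,5] → 1·4 = 4.
|zone P ∪ zone Q| = 34 − 4 = 30.00.

30.00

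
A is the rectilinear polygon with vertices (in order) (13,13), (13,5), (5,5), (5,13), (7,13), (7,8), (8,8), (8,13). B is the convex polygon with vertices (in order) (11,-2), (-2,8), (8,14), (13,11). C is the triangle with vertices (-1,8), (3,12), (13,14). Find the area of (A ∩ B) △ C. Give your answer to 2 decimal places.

|A ∩ B| = 52.3641.
|(A ∩ B) ∩ C| = 4.5488.
|(A ∩ B) △ C| = 52.3641 + 16 − 9.0976 = 59.27.

59.27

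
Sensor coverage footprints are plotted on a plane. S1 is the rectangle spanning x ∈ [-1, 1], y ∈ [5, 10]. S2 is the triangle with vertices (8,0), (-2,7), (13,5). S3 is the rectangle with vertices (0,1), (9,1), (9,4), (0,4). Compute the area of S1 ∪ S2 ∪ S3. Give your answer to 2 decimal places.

63.53

By inclusion–exclusion:
Individual areas: |S1| = 10, |S2| = 42.5, |S3| = 27.
|S1∩S2| = 2.2595.
|S1∩S3| = 0 (no overlap).
|S2∩S3| = 13.7143.
|S1∩S2∩S3| = 0.
|S1 ∪ S2 ∪ S3| = 79.5 − 15.9738 + 0 = 63.53.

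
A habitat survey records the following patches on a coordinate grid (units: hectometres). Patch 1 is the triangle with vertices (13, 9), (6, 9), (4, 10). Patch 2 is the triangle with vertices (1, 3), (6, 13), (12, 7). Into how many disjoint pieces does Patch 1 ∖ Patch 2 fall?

2

Patch 1 ∖ Patch 2 splits into 2 disjoint pieces (area 0.5625, area 0.0368).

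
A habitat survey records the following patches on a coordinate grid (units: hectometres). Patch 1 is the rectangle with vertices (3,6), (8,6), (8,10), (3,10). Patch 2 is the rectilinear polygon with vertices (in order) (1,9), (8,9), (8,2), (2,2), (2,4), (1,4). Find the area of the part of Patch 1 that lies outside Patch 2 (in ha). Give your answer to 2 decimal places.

|Patch 1| = 20, |Patch 1∩Patch 2| = 15.
|Patch 1 ∖ Patch 2| = |Patch 1| − |Patch 1∩Patch 2| = 20 − 15 = 5.00.

5.00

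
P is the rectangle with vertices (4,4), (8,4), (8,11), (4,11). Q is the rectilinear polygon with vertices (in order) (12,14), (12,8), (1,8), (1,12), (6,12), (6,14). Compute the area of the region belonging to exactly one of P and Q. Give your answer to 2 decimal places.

|P| = 28, |Q| = 56, |P∩Q| = 12.
|P △ Q| = |P| + |Q| − 2·|P∩Q| = 28 + 56 − 24 = 60.00.

60.00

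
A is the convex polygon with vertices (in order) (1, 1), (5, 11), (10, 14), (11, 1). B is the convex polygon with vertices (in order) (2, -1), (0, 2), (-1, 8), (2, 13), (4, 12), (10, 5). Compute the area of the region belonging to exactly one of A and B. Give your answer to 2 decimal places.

|A| = 84, |B| = 85.5, |A∩B| = 43.9129.
|A △ B| = |A| + |B| − 2·|A∩B| = 84 + 85.5 − 87.8258 = 81.67.

81.67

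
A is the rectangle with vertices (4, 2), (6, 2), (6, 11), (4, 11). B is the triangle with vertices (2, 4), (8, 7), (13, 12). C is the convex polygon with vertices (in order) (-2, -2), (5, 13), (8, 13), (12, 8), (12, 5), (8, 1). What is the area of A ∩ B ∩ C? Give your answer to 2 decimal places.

The intersection is the polygon with vertices (4,5), (4,5.455), (6,6.909), (6,6).
By the shoelace formula its area is 1.36.

1.36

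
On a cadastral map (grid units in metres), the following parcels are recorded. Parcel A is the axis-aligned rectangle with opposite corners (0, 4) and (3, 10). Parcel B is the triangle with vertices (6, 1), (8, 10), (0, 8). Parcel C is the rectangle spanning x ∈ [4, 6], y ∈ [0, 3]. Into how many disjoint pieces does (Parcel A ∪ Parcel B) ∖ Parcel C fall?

(Parcel A ∪ Parcel B) ∖ Parcel C is a single connected region.

1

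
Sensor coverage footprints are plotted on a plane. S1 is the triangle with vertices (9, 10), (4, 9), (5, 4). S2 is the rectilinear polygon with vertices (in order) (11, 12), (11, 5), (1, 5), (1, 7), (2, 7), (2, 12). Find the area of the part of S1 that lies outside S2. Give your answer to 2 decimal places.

|S1| = 13, |S1∩S2| = 12.5667.
|S1 ∖ S2| = |S1| − |S1∩S2| = 13 − 12.5667 = 0.43.

0.43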